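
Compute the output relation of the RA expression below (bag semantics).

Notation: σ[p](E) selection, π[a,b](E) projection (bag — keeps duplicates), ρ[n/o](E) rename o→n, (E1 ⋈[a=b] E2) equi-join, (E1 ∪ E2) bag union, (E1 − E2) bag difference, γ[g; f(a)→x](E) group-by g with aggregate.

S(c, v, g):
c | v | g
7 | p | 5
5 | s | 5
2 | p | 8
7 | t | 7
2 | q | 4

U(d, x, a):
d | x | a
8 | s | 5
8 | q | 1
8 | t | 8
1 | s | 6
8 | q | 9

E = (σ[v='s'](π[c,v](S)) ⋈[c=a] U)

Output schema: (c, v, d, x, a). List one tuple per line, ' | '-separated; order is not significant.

Stepwise |·|:
  S → 5
  π[c,v](S) → 5
  σ[v='s'](π[c,v](S)) → 1
  U → 5
  (σ[v='s'](π[c,v](S)) ⋈[c=a] U) → 1

== RESULT ==
c | v | d | x | a
5 | s | 8 | s | 5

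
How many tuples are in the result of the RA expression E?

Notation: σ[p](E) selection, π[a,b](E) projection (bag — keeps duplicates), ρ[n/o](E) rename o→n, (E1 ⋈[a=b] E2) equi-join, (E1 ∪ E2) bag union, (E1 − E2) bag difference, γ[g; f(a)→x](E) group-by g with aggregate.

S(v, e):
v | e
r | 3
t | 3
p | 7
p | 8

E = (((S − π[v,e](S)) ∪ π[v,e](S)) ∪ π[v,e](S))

Per-node cardinality:
  S → 4
  S → 4
  π[v,e](S) → 4
  (S − π[v,e](S)) → 0
  S → 4
  π[v,e](S) → 4
  ((S − π[v,e](S)) ∪ π[v,e](S)) → 4
  S → 4
  π[v,e](S) → 4
  (((S − π[v,e](S)) ∪ π[v,e](S)) ∪ π[v,e](S)) → 8

|E| = 8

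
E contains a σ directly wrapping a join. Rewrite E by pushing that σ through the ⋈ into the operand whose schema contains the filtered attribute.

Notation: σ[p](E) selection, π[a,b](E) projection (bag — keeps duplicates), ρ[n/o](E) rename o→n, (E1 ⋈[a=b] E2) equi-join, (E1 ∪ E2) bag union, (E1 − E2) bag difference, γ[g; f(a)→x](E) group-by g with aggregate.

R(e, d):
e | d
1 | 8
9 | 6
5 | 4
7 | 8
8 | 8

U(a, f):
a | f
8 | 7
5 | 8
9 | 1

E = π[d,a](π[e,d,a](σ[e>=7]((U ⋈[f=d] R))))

σ filters on e, owned by the right side.
E' = π[d,a](π[e,d,a]((U ⋈[f=d] σ[e>=7](R))))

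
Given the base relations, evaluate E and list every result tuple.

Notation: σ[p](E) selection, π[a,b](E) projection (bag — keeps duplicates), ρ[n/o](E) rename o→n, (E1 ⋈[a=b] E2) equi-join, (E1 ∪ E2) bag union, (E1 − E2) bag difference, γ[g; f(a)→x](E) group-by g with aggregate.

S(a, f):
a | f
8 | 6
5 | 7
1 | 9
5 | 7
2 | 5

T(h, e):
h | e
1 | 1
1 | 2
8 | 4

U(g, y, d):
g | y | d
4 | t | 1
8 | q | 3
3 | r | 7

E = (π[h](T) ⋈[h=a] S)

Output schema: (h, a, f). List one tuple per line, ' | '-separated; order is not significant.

Row counts bottom-up:
  T → 3
  π[h](T) → 3
  S → 5
  (π[h](T) ⋈[h=a] S) → 3

== RESULT ==
h | a | f
1 | 1 | 9
1 | 1 | 9
8 | 8 | 6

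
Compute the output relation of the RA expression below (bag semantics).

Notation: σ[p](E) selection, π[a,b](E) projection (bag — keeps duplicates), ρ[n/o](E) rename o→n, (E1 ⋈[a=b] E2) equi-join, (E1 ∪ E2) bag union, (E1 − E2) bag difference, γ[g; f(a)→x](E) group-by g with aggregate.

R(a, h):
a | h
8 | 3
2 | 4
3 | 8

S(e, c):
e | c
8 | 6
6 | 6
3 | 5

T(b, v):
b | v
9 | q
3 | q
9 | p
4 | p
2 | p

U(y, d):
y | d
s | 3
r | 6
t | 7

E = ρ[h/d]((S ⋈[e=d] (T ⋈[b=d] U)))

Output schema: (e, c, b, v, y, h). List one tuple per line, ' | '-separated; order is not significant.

Subexpression sizes:
  S → 3
  T → 5
  U → 3
  (T ⋈[b=d] U) → 1
  (S ⋈[e=d] (T ⋈[b=d] U)) → 1
  ρ[h/d]((S ⋈[e=d] (T ⋈[b=d] U))) → 1

== RESULT ==
e | c | b | v | y | h
3 | 5 | 3 | q | s | 3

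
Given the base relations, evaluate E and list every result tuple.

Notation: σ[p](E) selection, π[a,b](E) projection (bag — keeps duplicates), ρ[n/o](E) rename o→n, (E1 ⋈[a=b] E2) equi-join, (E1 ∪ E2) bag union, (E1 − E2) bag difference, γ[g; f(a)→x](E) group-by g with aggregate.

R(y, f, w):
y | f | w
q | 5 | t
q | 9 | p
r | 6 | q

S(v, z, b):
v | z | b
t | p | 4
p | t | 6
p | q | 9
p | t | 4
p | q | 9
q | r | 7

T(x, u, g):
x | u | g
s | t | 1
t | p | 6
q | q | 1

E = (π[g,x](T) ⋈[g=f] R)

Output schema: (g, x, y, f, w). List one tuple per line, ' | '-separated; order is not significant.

Stepwise |·|:
  T → 3
  π[g,x](T) → 3
  R → 3
  (π[g,x](T) ⋈[g=f] R) → 1

== RESULT ==
g | x | y | f | w
6 | t | r | 6 | q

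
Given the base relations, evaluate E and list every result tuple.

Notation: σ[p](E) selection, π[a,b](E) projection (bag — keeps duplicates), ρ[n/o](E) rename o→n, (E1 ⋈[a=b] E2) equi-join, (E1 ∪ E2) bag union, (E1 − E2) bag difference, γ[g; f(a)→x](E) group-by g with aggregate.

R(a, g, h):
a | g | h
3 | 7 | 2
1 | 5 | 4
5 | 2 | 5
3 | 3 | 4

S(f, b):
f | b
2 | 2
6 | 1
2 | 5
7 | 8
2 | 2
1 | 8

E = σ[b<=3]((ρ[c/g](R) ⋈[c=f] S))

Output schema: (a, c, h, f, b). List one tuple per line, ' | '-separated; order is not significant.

Row counts bottom-up:
  R → 4
  ρ[c/g](R) → 4
  S → 6
  (ρ[c/g](R) ⋈[c=f] S) → 4
  σ[b<=3]((ρ[c/g](R) ⋈[c=f] S)) → 2

== RESULT ==
a | c | h | f | b
5 | 2 | 5 | 2 | 2
5 | 2 | 5 | 2 | 2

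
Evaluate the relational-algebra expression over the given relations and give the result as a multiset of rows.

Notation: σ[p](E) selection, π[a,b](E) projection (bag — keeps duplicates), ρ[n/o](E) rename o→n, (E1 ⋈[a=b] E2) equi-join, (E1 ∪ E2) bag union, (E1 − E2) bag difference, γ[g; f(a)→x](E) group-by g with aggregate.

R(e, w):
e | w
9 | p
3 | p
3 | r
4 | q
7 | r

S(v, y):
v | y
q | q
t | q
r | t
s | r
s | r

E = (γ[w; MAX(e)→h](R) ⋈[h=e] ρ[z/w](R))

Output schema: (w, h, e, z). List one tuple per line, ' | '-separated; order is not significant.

Subexpression sizes:
  R → 5
  γ[w; MAX(e)→h](R) → 3
  R → 5
  ρ[z/w](R) → 5
  (γ[w; MAX(e)→h](R) ⋈[h=e] ρ[z/w](R)) → 3

== RESULT ==
w | h | e | z
p | 9 | 9 | p
q | 4 | 4 | q
r | 7 | 7 | r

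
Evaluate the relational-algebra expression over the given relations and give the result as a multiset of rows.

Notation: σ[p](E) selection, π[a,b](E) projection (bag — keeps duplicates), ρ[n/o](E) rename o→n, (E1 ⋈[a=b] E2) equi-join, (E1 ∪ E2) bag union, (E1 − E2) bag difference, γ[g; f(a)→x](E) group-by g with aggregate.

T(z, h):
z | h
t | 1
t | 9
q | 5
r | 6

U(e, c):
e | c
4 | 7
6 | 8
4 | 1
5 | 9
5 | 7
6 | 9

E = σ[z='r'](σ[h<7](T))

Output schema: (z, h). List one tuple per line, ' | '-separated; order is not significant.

Per-node cardinality:
  T → 4
  σ[h<7](T) → 3
  σ[z='r'](σ[h<7](T)) → 1

== RESULT ==
z | h
r | 6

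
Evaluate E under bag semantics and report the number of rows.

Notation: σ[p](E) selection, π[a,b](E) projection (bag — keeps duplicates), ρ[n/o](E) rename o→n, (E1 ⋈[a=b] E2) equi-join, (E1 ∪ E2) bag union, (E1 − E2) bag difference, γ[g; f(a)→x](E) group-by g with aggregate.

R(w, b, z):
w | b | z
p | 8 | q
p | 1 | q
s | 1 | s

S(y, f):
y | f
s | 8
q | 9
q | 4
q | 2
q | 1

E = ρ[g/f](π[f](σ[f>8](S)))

Per-node cardinality:
  S → 5
  σ[f>8](S) → 1
  π[f](σ[f>8](S)) → 1
  ρ[g/f](π[f](σ[f>8](S))) → 1

|E| = 1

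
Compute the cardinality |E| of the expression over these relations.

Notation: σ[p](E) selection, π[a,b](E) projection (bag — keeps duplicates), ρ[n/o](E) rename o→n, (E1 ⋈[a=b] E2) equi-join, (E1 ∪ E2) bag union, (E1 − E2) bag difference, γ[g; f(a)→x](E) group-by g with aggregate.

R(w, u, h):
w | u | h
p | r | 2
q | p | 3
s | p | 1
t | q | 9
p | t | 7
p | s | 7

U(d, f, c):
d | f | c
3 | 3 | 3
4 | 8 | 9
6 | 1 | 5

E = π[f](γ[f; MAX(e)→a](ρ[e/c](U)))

Stepwise |·|:
  U → 3
  ρ[e/c](U) → 3
  γ[f; MAX(e)→a](ρ[e/c](U)) → 3
  π[f](γ[f; MAX(e)→a](ρ[e/c](U))) → 3

|E| = 3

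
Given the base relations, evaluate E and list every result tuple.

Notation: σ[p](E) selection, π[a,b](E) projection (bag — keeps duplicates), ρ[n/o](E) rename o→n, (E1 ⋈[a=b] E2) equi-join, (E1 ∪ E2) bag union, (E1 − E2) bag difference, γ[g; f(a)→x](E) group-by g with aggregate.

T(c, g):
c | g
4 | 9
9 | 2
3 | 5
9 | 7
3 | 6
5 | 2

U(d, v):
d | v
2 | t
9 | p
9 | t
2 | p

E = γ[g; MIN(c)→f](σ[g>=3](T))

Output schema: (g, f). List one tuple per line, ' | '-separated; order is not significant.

Row counts bottom-up:
  T → 6
  σ[g>=3](T) → 4
  γ[g; MIN(c)→f](σ[g>=3](T)) → 4

== RESULT ==
g | f
5 | 3
6 | 3
7 | 9
9 | 4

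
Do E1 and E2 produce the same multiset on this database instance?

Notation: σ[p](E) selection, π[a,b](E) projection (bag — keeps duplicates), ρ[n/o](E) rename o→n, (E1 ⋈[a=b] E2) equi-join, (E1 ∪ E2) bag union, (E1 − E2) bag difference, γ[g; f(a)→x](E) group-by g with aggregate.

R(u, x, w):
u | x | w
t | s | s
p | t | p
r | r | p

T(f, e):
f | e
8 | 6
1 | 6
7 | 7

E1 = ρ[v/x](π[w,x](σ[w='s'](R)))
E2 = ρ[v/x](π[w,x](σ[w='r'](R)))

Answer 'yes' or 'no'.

E1 per-node cardinality:
  R → 3
  σ[w='s'](R) → 1
  π[w,x](σ[w='s'](R)) → 1
  ρ[v/x](π[w,x](σ[w='s'](R))) → 1
E2 per-node cardinality:
  R → 3
  σ[w='r'](R) → 0
  π[w,x](σ[w='r'](R)) → 0
  ρ[v/x](π[w,x](σ[w='r'](R))) → 0

E1 result:
w | v
s | s
E2 result:
w | v
(0 rows)
Witness: ('s', 's') appears 1× in E1 but 0× in E2.

no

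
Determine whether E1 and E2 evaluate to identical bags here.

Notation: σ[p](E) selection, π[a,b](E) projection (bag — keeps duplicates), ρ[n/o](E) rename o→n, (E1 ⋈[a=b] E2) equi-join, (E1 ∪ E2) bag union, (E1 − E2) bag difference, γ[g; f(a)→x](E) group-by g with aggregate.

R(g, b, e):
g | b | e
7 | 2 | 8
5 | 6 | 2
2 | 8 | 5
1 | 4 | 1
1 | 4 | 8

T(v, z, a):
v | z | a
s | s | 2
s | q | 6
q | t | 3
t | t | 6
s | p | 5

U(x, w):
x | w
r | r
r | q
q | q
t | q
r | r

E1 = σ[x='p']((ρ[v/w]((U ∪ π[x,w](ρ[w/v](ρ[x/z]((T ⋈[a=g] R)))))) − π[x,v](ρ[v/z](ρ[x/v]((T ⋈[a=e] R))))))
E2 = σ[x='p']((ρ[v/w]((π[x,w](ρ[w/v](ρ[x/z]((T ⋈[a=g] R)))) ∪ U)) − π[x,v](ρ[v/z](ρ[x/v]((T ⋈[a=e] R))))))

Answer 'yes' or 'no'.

E1 row counts bottom-up:
  U → 5
  T → 5
  R → 5
  (T ⋈[a=g] R) → 2
  ρ[x/z]((T ⋈[a=g] R)) → 2
  ρ[w/v](ρ[x/z]((T ⋈[a=g] R))) → 2
  π[x,w](ρ[w/v](ρ[x/z]((T ⋈[a=g] R)))) → 2
  (U ∪ π[x,w](ρ[w/v](ρ[x/z]((T ⋈[a=g] R))))) → 7
  ρ[v/w]((U ∪ π[x,w](ρ[w/v](ρ[x/z]((T ⋈[a=g] R)))))) → 7
  T → 5
  R → 5
  (T ⋈[a=e] R) → 2
  ρ[x/v]((T ⋈[a=e] R)) → 2
  ρ[v/z](ρ[x/v]((T ⋈[a=e] R))) → 2
  π[x,v](ρ[v/z](ρ[x/v]((T ⋈[a=e] R)))) → 2
  (ρ[v/w]((U ∪ π[x,w](ρ[w/v](ρ[x/z]((T ⋈[a=g] R)))))) − π[x,v](ρ[v/z](ρ[x/v]((T ⋈[a=e] R))))) → 6
  σ[x='p']((ρ[v/w]((U ∪ π[x,w](ρ[w/v](ρ[x/z]((T ⋈[a=g] R)))))) − π[x,v](ρ[v/z](ρ[x/v]((T ⋈[a=e] R)))))) → 1
E2 row counts bottom-up:
  T → 5
  R → 5
  (T ⋈[a=g] R) → 2
  ρ[x/z]((T ⋈[a=g] R)) → 2
  ρ[w/v](ρ[x/z]((T ⋈[a=g] R))) → 2
  π[x,w](ρ[w/v](ρ[x/z]((T ⋈[a=g] R)))) → 2
  U → 5
  (π[x,w](ρ[w/v](ρ[x/z]((T ⋈[a=g] R)))) ∪ U) → 7
  ρ[v/w]((π[x,w](ρ[w/v](ρ[x/z]((T ⋈[a=g] R)))) ∪ U)) → 7
  T → 5
  R → 5
  (T ⋈[a=e] R) → 2
  ρ[x/v]((T ⋈[a=e] R)) → 2
  ρ[v/z](ρ[x/v]((T ⋈[a=e] R))) → 2
  π[x,v](ρ[v/z](ρ[x/v]((T ⋈[a=e] R)))) → 2
  (ρ[v/w]((π[x,w](ρ[w/v](ρ[x/z]((T ⋈[a=g] R)))) ∪ U)) − π[x,v](ρ[v/z](ρ[x/v]((T ⋈[a=e] R))))) → 6
  σ[x='p']((ρ[v/w]((π[x,w](ρ[w/v](ρ[x/z]((T ⋈[a=g] R)))) ∪ U)) − π[x,v](ρ[v/z](ρ[x/v]((T ⋈[a=e] R)))))) → 1

E1 and E2 produce the same multiset:
x | v
p | s

yes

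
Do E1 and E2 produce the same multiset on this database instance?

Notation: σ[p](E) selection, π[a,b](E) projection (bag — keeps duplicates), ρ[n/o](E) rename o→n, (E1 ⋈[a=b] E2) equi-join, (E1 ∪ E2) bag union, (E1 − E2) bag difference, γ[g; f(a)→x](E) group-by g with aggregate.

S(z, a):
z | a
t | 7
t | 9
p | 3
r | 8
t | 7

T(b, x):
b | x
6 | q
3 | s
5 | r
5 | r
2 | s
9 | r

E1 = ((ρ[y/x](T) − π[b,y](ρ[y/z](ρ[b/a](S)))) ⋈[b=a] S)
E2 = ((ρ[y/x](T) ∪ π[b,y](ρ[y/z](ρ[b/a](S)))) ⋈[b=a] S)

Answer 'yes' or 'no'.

E1 subexpression sizes:
  T → 6
  ρ[y/x](T) → 6
  S → 5
  ρ[b/a](S) → 5
  ρ[y/z](ρ[b/a](S)) → 5
  π[b,y](ρ[y/z](ρ[b/a](S))) → 5
  (ρ[y/x](T) − π[b,y](ρ[y/z](ρ[b/a](S)))) → 6
  S → 5
  ((ρ[y/x](T) − π[b,y](ρ[y/z](ρ[b/a](S)))) ⋈[b=a] S) → 2
E2 subexpression sizes:
  T → 6
  ρ[y/x](T) → 6
  S → 5
  ρ[b/a](S) → 5
  ρ[y/z](ρ[b/a](S)) → 5
  π[b,y](ρ[y/z](ρ[b/a](S))) → 5
  (ρ[y/x](T) ∪ π[b,y](ρ[y/z](ρ[b/a](S)))) → 11
  S → 5
  ((ρ[y/x](T) ∪ π[b,y](ρ[y/z](ρ[b/a](S)))) ⋈[b=a] S) → 9

E1 result:
b | y | z | a
3 | s | p | 3
9 | r | t | 9
E2 result:
b | y | z | a
3 | p | p | 3
3 | s | p | 3
7 | t | t | 7
7 | t | t | 7
7 | t | t | 7
7 | t | t | 7
8 | r | r | 8
9 | r | t | 9
9 | t | t | 9
Witness: (8, 'r', 'r', 8) appears 0× in E1 but 1× in E2.

no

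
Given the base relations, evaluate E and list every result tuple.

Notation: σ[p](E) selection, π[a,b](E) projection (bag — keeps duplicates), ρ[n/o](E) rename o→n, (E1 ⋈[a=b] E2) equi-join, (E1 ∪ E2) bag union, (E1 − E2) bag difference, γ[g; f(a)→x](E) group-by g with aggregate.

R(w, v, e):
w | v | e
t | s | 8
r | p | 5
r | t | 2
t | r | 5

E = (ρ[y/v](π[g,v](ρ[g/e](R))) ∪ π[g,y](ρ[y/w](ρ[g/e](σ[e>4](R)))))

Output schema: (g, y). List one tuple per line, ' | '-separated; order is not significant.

Subexpression sizes:
  R → 4
  ρ[g/e](R) → 4
  π[g,v](ρ[g/e](R)) → 4
  ρ[y/v](π[g,v](ρ[g/e](R))) → 4
  R → 4
  σ[e>4](R) → 3
  ρ[g/e](σ[e>4](R)) → 3
  ρ[y/w](ρ[g/e](σ[e>4](R))) → 3
  π[g,y](ρ[y/w](ρ[g/e](σ[e>4](R)))) → 3
  (ρ[y/v](π[g,v](ρ[g/e](R))) ∪ π[g,y](ρ[y/w](ρ[g/e](σ[e>4](R))))) → 7

== RESULT ==
g | y
2 | t
5 | p
5 | r
5 | r
5 | t
8 | s
8 | t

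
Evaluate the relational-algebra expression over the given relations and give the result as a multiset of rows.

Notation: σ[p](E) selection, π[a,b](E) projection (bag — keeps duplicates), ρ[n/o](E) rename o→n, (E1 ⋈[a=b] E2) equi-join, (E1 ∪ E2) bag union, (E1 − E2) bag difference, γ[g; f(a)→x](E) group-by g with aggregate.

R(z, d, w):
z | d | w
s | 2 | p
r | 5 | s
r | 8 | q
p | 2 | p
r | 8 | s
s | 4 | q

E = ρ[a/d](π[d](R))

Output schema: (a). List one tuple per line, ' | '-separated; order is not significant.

Row counts bottom-up:
  R → 6
  π[d](R) → 6
  ρ[a/d](π[d](R)) → 6

== RESULT ==
a
2
2
4
5
8
8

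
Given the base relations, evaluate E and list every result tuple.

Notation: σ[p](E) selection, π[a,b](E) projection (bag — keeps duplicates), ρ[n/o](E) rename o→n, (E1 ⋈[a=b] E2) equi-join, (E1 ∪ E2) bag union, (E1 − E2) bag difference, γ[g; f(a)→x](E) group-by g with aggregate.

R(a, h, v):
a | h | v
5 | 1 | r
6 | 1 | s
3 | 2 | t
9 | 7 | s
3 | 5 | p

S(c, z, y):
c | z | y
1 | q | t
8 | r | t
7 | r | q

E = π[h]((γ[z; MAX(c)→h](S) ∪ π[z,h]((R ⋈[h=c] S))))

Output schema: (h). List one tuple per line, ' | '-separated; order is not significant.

Per-node cardinality:
  S → 3
  γ[z; MAX(c)→h](S) → 2
  R → 5
  S → 3
  (R ⋈[h=c] S) → 3
  π[z,h]((R ⋈[h=c] S)) → 3
  (γ[z; MAX(c)→h](S) ∪ π[z,h]((R ⋈[h=c] S))) → 5
  π[h]((γ[z; MAX(c)→h](S) ∪ π[z,h]((R ⋈[h=c] S)))) → 5

== RESULT ==
h
1
1
1
7
8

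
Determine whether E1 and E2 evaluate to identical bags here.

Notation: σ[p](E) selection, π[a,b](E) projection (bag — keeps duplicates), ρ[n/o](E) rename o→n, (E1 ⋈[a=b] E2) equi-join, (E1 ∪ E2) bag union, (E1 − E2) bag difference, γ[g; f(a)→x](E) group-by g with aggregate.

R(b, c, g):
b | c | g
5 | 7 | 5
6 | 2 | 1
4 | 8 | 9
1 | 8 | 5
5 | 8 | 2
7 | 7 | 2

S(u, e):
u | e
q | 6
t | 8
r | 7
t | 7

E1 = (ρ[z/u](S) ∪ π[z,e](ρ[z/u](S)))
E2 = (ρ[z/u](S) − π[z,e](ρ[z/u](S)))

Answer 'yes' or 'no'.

E1 subexpression sizes:
  S → 4
  ρ[z/u](S) → 4
  S → 4
  ρ[z/u](S) → 4
  π[z,e](ρ[z/u](S)) → 4
  (ρ[z/u](S) ∪ π[z,e](ρ[z/u](S))) → 8
E2 subexpression sizes:
  S → 4
  ρ[z/u](S) → 4
  S → 4
  ρ[z/u](S) → 4
  π[z,e](ρ[z/u](S)) → 4
  (ρ[z/u](S) − π[z,e](ρ[z/u](S))) → 0

E1 result:
z | e
q | 6
q | 6
r | 7
r | 7
t | 7
t | 7
t | 8
t | 8
E2 result:
z | e
(0 rows)
Witness: ('t', 8) appears 2× in E1 but 0× in E2.

no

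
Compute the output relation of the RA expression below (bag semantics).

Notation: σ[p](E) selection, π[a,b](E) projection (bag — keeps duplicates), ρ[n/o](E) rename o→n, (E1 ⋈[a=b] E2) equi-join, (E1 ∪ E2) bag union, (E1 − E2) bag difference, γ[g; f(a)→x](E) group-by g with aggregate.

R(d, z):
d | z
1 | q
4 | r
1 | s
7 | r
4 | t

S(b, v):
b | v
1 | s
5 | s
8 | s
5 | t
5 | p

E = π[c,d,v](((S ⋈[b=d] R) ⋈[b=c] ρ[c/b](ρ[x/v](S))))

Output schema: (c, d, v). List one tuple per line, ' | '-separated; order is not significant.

Per-node cardinality:
  S → 5
  R → 5
  (S ⋈[b=d] R) → 2
  S → 5
  ρ[x/v](S) → 5
  ρ[c/b](ρ[x/v](S)) → 5
  ((S ⋈[b=d] R) ⋈[b=c] ρ[c/b](ρ[x/v](S))) → 2
  π[c,d,v](((S ⋈[b=d] R) ⋈[b=c] ρ[c/b](ρ[x/v](S)))) → 2

== RESULT ==
c | d | v
1 | 1 | s
1 | 1 | s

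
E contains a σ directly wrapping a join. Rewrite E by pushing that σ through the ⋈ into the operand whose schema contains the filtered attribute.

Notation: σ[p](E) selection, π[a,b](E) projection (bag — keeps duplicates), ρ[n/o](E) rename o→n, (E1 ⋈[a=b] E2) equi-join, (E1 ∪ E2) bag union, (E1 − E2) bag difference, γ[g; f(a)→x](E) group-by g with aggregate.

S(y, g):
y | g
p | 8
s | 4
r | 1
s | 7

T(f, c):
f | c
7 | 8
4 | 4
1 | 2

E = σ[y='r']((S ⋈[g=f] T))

σ filters on y, owned by the left side.
E' = (σ[y='r'](S) ⋈[g=f] T)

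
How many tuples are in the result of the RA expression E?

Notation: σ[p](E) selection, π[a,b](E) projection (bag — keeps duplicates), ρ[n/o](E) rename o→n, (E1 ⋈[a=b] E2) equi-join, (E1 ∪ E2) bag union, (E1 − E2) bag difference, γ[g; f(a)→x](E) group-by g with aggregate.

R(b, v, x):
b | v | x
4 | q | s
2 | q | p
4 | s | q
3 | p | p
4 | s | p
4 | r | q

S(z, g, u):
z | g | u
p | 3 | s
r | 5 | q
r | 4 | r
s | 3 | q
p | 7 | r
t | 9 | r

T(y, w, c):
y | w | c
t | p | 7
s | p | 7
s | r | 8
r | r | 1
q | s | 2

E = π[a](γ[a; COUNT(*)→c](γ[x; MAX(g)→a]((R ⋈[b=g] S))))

Row counts bottom-up:
  R → 6
  S → 6
  (R ⋈[b=g] S) → 6
  γ[x; MAX(g)→a]((R ⋈[b=g] S)) → 3
  γ[a; COUNT(*)→c](γ[x; MAX(g)→a]((R ⋈[b=g] S))) → 1
  π[a](γ[a; COUNT(*)→c](γ[x; MAX(g)→a]((R ⋈[b=g] S)))) → 1

|E| = 1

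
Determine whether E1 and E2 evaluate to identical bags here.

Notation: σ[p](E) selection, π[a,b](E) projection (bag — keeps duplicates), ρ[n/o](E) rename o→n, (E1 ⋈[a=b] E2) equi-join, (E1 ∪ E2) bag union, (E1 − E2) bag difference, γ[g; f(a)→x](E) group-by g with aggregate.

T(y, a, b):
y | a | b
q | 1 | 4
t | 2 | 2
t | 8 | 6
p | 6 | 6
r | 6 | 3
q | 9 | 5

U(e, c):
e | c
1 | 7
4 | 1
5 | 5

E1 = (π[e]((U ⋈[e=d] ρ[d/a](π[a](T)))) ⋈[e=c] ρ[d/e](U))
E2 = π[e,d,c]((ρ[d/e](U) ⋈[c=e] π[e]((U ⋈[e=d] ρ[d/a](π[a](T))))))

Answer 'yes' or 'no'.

E1 per-node cardinality:
  U → 3
  T → 6
  π[a](T) → 6
  ρ[d/a](π[a](T)) → 6
  (U ⋈[e=d] ρ[d/a](π[a](T))) → 1
  π[e]((U ⋈[e=d] ρ[d/a](π[a](T)))) → 1
  U → 3
  ρ[d/e](U) → 3
  (π[e]((U ⋈[e=d] ρ[d/a](π[a](T)))) ⋈[e=c] ρ[d/e](U)) → 1
E2 per-node cardinality:
  U → 3
  ρ[d/e](U) → 3
  U → 3
  T → 6
  π[a](T) → 6
  ρ[d/a](π[a](T)) → 6
  (U ⋈[e=d] ρ[d/a](π[a](T))) → 1
  π[e]((U ⋈[e=d] ρ[d/a](π[a](T)))) → 1
  (ρ[d/e](U) ⋈[c=e] π[e]((U ⋈[e=d] ρ[d/a](π[a](T))))) → 1
  π[e,d,c]((ρ[d/e](U) ⋈[c=e] π[e]((U ⋈[e=d] ρ[d/a](π[a](T)))))) → 1

E1 and E2 produce the same multiset:
e | d | c
1 | 4 | 1

yes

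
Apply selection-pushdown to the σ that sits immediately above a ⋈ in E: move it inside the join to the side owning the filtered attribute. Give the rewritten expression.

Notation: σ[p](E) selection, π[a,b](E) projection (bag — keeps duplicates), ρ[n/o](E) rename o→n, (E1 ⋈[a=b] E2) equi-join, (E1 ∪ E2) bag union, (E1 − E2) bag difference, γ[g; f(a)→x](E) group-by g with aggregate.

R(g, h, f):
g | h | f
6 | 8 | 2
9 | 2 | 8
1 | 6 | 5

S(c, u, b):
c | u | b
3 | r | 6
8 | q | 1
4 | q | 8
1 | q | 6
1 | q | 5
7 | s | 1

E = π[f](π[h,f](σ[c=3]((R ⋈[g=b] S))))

σ filters on c, owned by the right side.
E' = π[f](π[h,f]((R ⋈[g=b] σ[c=3](S))))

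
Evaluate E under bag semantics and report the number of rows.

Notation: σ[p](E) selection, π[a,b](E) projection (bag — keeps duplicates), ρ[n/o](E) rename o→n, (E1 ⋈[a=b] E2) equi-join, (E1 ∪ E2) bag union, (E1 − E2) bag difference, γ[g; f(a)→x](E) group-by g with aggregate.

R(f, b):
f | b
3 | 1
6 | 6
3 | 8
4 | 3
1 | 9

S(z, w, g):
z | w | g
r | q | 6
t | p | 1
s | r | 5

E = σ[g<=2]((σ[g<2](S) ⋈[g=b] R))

Row counts bottom-up:
  S → 3
  σ[g<2](S) → 1
  R → 5
  (σ[g<2](S) ⋈[g=b] R) → 1
  σ[g<=2]((σ[g<2](S) ⋈[g=b] R)) → 1

|E| = 1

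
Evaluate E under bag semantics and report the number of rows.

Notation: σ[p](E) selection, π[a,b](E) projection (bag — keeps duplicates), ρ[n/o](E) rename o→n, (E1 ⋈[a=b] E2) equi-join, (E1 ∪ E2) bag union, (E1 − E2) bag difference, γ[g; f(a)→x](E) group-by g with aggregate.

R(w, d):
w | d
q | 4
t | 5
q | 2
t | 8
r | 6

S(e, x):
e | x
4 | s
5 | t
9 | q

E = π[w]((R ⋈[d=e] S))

Subexpression sizes:
  R → 5
  S → 3
  (R ⋈[d=e] S) → 2
  π[w]((R ⋈[d=e] S)) → 2

|E| = 2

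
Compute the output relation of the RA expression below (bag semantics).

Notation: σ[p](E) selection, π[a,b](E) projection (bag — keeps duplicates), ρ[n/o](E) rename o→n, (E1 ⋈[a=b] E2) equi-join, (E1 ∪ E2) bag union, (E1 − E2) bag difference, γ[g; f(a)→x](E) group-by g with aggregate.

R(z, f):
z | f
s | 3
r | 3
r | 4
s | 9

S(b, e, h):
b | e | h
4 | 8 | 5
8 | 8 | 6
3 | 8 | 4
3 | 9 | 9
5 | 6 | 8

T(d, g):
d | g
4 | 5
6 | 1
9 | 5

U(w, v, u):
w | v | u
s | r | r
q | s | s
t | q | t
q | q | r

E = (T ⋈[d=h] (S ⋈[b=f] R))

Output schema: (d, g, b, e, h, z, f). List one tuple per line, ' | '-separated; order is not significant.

Subexpression sizes:
  T → 3
  S → 5
  R → 4
  (S ⋈[b=f] R) → 5
  (T ⋈[d=h] (S ⋈[b=f] R)) → 4

== RESULT ==
d | g | b | e | h | z | f
4 | 5 | 3 | 8 | 4 | r | 3
4 | 5 | 3 | 8 | 4 | s | 3
9 | 5 | 3 | 9 | 9 | r | 3
9 | 5 | 3 | 9 | 9 | s | 3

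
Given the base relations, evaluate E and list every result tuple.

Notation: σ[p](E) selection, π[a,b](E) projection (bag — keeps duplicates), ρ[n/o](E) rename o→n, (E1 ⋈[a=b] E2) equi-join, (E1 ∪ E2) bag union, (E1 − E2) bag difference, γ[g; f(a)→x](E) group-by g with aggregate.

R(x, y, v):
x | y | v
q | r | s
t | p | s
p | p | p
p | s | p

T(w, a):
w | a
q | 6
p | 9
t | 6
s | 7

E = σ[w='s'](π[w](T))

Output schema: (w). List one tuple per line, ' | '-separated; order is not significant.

Stepwise |·|:
  T → 4
  π[w](T) → 4
  σ[w='s'](π[w](T)) → 1

== RESULT ==
w
s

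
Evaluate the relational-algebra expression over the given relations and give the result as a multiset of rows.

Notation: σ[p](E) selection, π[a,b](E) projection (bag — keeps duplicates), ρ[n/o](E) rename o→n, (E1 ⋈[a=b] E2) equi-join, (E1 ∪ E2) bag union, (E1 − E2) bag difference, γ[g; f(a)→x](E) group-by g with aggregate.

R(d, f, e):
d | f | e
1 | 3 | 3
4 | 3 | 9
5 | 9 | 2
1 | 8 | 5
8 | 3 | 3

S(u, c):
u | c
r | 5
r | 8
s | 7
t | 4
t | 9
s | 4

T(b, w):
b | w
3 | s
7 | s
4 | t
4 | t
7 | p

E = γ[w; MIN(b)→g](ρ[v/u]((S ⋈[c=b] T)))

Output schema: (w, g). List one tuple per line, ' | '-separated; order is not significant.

Per-node cardinality:
  S → 6
  T → 5
  (S ⋈[c=b] T) → 6
  ρ[v/u]((S ⋈[c=b] T)) → 6
  γ[w; MIN(b)→g](ρ[v/u]((S ⋈[c=b] T))) → 3

== RESULT ==
w | g
p | 7
s | 7
t | 4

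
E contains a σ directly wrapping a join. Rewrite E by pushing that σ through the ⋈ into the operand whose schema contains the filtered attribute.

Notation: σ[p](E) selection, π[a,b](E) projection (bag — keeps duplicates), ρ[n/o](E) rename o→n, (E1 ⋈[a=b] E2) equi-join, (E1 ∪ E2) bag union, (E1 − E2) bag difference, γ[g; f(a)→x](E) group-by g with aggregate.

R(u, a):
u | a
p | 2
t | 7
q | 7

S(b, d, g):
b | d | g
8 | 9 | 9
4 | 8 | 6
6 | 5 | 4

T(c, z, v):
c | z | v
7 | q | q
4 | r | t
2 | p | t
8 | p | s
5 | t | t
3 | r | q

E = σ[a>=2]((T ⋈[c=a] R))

σ filters on a, owned by the right side.
E' = (T ⋈[c=a] σ[a>=2](R))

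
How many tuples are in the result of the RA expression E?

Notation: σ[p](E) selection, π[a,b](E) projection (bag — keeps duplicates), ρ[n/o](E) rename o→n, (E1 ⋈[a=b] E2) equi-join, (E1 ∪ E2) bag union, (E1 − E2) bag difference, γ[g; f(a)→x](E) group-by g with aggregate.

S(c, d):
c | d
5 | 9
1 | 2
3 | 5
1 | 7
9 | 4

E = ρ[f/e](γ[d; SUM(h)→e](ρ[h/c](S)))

Subexpression sizes:
  S → 5
  ρ[h/c](S) → 5
  γ[d; SUM(h)→e](ρ[h/c](S)) → 5
  ρ[f/e](γ[d; SUM(h)→e](ρ[h/c](S))) → 5

|E| = 5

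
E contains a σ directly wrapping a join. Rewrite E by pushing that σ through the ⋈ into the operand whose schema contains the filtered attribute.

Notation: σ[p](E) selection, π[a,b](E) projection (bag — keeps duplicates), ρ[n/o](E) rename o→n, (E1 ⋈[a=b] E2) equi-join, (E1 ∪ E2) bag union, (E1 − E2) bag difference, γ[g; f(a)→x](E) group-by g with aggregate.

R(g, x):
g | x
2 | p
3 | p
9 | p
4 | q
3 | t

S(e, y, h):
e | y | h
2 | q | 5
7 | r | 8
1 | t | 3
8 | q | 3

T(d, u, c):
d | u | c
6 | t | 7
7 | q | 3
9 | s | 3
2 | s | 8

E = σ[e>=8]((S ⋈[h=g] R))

σ filters on e, owned by the left side.
E' = (σ[e>=8](S) ⋈[h=g] R)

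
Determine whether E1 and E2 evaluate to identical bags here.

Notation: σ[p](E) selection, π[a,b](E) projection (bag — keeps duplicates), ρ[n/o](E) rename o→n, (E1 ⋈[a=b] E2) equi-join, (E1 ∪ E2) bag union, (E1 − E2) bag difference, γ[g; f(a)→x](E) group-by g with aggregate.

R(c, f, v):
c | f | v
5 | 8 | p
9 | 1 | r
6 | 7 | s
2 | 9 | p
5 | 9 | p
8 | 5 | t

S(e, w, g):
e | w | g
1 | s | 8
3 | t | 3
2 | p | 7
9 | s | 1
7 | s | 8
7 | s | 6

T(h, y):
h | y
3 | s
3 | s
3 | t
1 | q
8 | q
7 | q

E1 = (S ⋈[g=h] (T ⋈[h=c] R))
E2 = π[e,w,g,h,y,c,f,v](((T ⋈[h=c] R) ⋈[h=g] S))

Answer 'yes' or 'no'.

E1 stepwise |·|:
  S → 6
  T → 6
  R → 6
  (T ⋈[h=c] R) → 1
  (S ⋈[g=h] (T ⋈[h=c] R)) → 2
E2 stepwise |·|:
  T → 6
  R → 6
  (T ⋈[h=c] R) → 1
  S → 6
  ((T ⋈[h=c] R) ⋈[h=g] S) → 2
  π[e,w,g,h,y,c,f,v](((T ⋈[h=c] R) ⋈[h=g] S)) → 2

E1 and E2 produce the same multiset:
e | w | g | h | y | c | f | v
1 | s | 8 | 8 | q | 8 | 5 | t
7 | s | 8 | 8 | q | 8 | 5 | t

yes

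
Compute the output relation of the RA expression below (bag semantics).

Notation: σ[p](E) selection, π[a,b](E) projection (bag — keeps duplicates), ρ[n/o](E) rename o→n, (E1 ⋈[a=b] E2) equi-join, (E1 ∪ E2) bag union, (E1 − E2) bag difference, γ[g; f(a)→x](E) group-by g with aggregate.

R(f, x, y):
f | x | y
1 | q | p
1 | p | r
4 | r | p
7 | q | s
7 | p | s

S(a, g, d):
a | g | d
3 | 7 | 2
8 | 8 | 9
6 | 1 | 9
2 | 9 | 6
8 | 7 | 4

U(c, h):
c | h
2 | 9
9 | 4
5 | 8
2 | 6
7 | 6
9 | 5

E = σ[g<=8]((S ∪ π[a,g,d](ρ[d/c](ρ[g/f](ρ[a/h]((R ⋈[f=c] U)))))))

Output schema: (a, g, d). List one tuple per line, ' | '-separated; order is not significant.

Per-node cardinality:
  S → 5
  R → 5
  U → 6
  (R ⋈[f=c] U) → 2
  ρ[a/h]((R ⋈[f=c] U)) → 2
  ρ[g/f](ρ[a/h]((R ⋈[f=c] U))) → 2
  ρ[d/c](ρ[g/f](ρ[a/h]((R ⋈[f=c] U)))) → 2
  π[a,g,d](ρ[d/c](ρ[g/f](ρ[a/h]((R ⋈[f=c] U))))) → 2
  (S ∪ π[a,g,d](ρ[d/c](ρ[g/f](ρ[a/h]((R ⋈[f=c] U)))))) → 7
  σ[g<=8]((S ∪ π[a,g,d](ρ[d/c](ρ[g/f](ρ[a/h]((R ⋈[f=c] U))))))) → 6

== RESULT ==
a | g | d
3 | 7 | 2
6 | 1 | 9
6 | 7 | 7
6 | 7 | 7
8 | 7 | 4
8 | 8 | 9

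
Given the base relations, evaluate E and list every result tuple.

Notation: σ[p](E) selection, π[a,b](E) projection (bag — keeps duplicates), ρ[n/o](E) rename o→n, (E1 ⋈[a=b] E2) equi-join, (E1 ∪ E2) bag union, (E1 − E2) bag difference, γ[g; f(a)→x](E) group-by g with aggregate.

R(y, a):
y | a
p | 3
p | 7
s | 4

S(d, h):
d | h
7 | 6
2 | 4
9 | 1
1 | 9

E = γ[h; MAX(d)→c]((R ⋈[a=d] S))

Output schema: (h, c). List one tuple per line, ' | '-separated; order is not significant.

Row counts bottom-up:
  R → 3
  S → 4
  (R ⋈[a=d] S) → 1
  γ[h; MAX(d)→c]((R ⋈[a=d] S)) → 1

== RESULT ==
h | c
6 | 7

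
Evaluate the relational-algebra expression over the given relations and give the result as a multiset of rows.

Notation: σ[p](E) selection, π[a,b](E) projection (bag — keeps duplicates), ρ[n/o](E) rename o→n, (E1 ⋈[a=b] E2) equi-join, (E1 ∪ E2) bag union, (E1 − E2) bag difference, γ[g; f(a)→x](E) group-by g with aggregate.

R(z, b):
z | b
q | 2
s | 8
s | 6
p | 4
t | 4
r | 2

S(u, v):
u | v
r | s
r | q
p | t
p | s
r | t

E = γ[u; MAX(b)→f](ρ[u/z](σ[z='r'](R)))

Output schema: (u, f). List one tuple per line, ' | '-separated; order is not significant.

Stepwise |·|:
  R → 6
  σ[z='r'](R) → 1
  ρ[u/z](σ[z='r'](R)) → 1
  γ[u; MAX(b)→f](ρ[u/z](σ[z='r'](R))) → 1

== RESULT ==
u | f
r | 2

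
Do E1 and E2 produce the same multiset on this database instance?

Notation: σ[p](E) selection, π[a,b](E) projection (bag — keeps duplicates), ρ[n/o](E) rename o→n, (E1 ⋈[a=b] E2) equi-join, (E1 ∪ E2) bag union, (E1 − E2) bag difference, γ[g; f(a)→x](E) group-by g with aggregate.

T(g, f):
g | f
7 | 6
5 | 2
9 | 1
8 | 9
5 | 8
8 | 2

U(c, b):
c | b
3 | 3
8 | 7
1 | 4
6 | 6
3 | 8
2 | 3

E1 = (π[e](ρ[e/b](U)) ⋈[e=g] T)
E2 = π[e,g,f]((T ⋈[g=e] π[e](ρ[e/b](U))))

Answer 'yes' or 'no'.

E1 row counts bottom-up:
  U → 6
  ρ[e/b](U) → 6
  π[e](ρ[e/b](U)) → 6
  T → 6
  (π[e](ρ[e/b](U)) ⋈[e=g] T) → 3
E2 row counts bottom-up:
  T → 6
  U → 6
  ρ[e/b](U) → 6
  π[e](ρ[e/b](U)) → 6
  (T ⋈[g=e] π[e](ρ[e/b](U))) → 3
  π[e,g,f]((T ⋈[g=e] π[e](ρ[e/b](U)))) → 3

E1 and E2 produce the same multiset:
e | g | f
7 | 7 | 6
8 | 8 | 2
8 | 8 | 9

yes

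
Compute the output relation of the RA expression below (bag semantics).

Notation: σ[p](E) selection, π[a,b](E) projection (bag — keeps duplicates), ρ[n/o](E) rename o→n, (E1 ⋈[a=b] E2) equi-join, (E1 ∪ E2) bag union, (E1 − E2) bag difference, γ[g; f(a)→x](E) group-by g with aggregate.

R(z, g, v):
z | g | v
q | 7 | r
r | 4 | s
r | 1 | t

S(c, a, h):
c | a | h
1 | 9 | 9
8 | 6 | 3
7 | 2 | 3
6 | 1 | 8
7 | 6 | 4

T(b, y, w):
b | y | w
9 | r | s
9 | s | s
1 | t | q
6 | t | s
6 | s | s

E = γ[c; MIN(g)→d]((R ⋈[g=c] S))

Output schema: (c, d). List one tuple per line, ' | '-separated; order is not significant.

Row counts bottom-up:
  R → 3
  S → 5
  (R ⋈[g=c] S) → 3
  γ[c; MIN(g)→d]((R ⋈[g=c] S)) → 2

== RESULT ==
c | d
1 | 1
7 | 7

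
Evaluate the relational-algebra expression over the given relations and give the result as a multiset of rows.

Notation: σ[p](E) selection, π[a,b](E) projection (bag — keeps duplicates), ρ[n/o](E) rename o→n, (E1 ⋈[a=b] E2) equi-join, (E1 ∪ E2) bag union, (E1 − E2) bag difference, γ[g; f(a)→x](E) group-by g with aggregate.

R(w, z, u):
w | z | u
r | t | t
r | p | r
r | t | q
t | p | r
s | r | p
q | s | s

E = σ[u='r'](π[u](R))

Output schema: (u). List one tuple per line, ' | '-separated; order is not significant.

Stepwise |·|:
  R → 6
  π[u](R) → 6
  σ[u='r'](π[u](R)) → 2

== RESULT ==
u
r
r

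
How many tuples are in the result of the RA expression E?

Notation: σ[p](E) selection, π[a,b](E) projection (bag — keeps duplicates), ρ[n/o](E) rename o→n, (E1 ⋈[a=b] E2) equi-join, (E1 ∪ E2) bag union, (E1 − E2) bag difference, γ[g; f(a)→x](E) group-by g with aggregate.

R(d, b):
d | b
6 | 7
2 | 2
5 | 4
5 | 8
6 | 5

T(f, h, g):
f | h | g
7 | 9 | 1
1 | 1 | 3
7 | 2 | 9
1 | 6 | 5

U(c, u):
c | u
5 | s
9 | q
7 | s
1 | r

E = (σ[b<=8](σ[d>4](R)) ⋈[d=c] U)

Stepwise |·|:
  R → 5
  σ[d>4](R) → 4
  σ[b<=8](σ[d>4](R)) → 4
  U → 4
  (σ[b<=8](σ[d>4](R)) ⋈[d=c] U) → 2

|E| = 2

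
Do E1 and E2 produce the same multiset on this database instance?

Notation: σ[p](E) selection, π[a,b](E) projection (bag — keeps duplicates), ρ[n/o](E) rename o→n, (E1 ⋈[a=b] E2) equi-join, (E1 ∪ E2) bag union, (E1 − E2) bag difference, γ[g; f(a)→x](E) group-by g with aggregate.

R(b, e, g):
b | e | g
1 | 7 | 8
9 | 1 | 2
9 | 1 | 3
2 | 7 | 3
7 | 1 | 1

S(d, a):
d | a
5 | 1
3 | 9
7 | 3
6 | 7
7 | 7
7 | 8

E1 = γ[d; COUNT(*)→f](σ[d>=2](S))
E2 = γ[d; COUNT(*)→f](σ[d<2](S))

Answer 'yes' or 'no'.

E1 per-node cardinality:
  S → 6
  σ[d>=2](S) → 6
  γ[d; COUNT(*)→f](σ[d>=2](S)) → 4
E2 per-node cardinality:
  S → 6
  σ[d<2](S) → 0
  γ[d; COUNT(*)→f](σ[d<2](S)) → 0

E1 result:
d | f
3 | 1
5 | 1
6 | 1
7 | 3
E2 result:
d | f
(0 rows)
Witness: (3, 1) appears 1× in E1 but 0× in E2.

no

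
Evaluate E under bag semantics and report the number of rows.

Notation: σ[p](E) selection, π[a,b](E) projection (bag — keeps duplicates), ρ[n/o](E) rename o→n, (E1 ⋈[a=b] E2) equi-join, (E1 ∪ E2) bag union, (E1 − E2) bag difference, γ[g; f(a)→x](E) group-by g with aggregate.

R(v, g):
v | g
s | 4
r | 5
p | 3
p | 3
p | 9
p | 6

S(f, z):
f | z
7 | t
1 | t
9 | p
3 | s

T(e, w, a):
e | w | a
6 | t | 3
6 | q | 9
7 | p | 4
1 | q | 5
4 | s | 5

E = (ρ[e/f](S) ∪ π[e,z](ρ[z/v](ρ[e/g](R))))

Per-node cardinality:
  S → 4
  ρ[e/f](S) → 4
  R → 6
  ρ[e/g](R) → 6
  ρ[z/v](ρ[e/g](R)) → 6
  π[e,z](ρ[z/v](ρ[e/g](R))) → 6
  (ρ[e/f](S) ∪ π[e,z](ρ[z/v](ρ[e/g](R)))) → 10

|E| = 10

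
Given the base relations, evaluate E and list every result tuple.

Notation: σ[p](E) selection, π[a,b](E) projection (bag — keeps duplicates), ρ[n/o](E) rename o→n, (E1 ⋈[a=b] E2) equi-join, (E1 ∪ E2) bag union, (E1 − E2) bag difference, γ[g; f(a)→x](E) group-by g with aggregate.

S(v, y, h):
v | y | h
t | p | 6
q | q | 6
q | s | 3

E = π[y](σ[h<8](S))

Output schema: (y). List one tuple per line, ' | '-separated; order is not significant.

Per-node cardinality:
  S → 3
  σ[h<8](S) → 3
  π[y](σ[h<8](S)) → 3

== RESULT ==
y
p
q
s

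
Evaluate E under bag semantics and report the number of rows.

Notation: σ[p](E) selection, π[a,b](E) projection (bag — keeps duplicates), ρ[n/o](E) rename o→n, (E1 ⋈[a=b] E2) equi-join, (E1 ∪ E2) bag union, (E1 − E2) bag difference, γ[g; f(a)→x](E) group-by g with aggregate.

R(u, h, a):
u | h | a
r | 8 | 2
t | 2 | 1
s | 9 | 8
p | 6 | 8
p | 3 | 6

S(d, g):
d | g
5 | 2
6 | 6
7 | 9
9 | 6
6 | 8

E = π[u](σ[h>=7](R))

Row counts bottom-up:
  R → 5
  σ[h>=7](R) → 2
  π[u](σ[h>=7](R)) → 2

|E| = 2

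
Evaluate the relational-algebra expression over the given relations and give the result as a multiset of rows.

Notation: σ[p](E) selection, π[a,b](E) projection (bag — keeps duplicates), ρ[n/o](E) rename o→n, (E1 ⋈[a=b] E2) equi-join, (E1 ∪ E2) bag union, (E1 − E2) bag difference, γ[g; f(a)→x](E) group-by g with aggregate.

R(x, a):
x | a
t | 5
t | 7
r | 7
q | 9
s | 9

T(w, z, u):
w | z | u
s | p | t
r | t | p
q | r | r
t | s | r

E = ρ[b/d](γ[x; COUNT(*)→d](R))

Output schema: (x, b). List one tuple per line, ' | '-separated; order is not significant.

Stepwise |·|:
  R → 5
  γ[x; COUNT(*)→d](R) → 4
  ρ[b/d](γ[x; COUNT(*)→d](R)) → 4

== RESULT ==
x | b
q | 1
r | 1
s | 1
t | 2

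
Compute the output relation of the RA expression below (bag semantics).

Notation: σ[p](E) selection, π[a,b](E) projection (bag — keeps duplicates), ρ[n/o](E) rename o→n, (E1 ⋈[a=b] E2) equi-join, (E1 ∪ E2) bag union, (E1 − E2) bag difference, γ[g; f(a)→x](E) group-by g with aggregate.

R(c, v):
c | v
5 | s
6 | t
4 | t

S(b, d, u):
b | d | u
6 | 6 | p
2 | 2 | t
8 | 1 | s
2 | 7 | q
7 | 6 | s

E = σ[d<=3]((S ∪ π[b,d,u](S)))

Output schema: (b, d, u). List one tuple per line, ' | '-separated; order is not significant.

Stepwise |·|:
  S → 5
  S → 5
  π[b,d,u](S) → 5
  (S ∪ π[b,d,u](S)) → 10
  σ[d<=3]((S ∪ π[b,d,u](S))) → 4

== RESULT ==
b | d | u
2 | 2 | t
2 | 2 | t
8 | 1 | s
8 | 1 | s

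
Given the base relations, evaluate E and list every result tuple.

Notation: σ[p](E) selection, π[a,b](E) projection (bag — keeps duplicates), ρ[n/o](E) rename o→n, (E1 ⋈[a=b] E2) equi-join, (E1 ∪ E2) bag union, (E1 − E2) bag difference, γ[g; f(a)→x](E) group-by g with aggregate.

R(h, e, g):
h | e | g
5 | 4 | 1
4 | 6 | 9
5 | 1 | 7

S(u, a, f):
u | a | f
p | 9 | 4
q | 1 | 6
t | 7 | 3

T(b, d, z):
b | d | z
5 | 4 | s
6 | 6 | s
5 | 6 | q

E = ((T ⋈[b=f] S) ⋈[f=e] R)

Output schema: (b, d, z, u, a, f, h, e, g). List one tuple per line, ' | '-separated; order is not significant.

Row counts bottom-up:
  T → 3
  S → 3
  (T ⋈[b=f] S) → 1
  R → 3
  ((T ⋈[b=f] S) ⋈[f=e] R) → 1

== RESULT ==
b | d | z | u | a | f | h | e | g
6 | 6 | s | q | 1 | 6 | 4 | 6 | 9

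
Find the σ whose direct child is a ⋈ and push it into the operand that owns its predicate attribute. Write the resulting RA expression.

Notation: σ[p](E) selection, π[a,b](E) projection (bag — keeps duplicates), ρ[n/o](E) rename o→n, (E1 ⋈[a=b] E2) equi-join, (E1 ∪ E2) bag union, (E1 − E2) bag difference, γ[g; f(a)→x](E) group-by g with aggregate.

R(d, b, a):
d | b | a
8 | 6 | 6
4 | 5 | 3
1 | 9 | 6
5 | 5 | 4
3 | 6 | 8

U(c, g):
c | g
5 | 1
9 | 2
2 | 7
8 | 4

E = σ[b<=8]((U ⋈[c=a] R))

σ filters on b, owned by the right side.
E' = (U ⋈[c=a] σ[b<=8](R))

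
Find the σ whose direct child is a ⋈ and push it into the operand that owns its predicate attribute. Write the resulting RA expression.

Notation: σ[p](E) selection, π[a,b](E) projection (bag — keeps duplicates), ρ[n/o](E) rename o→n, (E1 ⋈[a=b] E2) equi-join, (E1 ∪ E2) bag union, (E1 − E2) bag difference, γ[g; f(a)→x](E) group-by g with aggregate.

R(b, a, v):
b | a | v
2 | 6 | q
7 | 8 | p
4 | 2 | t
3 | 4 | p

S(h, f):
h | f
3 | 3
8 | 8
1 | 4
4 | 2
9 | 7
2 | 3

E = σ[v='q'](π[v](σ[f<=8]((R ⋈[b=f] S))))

σ filters on f, owned by the right side.
E' = σ[v='q'](π[v]((R ⋈[b=f] σ[f<=8](S))))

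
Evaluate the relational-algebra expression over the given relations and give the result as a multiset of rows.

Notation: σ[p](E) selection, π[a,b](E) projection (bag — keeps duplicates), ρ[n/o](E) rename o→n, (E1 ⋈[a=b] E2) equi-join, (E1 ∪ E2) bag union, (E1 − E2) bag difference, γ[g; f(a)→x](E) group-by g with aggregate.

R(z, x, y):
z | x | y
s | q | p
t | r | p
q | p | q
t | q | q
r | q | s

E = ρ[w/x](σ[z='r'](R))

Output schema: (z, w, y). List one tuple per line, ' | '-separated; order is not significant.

Row counts bottom-up:
  R → 5
  σ[z='r'](R) → 1
  ρ[w/x](σ[z='r'](R)) → 1

== RESULT ==
z | w | y
r | q | s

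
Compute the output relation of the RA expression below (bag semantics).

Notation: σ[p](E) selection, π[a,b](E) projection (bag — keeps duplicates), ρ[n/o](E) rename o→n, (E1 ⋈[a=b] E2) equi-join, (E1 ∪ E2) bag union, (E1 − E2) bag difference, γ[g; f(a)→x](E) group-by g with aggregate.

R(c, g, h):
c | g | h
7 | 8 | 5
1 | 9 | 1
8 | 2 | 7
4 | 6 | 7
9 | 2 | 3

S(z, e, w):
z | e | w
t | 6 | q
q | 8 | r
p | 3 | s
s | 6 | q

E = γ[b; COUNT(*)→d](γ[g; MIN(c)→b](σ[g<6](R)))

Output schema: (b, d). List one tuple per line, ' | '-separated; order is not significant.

Row counts bottom-up:
  R → 5
  σ[g<6](R) → 2
  γ[g; MIN(c)→b](σ[g<6](R)) → 1
  γ[b; COUNT(*)→d](γ[g; MIN(c)→b](σ[g<6](R))) → 1

== RESULT ==
b | d
8 | 1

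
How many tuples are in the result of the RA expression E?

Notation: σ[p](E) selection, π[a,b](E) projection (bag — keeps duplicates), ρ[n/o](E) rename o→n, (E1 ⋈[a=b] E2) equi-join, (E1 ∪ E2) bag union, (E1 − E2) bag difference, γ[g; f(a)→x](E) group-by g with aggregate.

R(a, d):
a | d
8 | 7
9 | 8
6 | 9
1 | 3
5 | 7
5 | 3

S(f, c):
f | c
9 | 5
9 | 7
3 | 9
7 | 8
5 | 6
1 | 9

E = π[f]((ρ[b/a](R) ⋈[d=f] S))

Subexpression sizes:
  R → 6
  ρ[b/a](R) → 6
  S → 6
  (ρ[b/a](R) ⋈[d=f] S) → 6
  π[f]((ρ[b/a](R) ⋈[d=f] S)) → 6

|E| = 6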